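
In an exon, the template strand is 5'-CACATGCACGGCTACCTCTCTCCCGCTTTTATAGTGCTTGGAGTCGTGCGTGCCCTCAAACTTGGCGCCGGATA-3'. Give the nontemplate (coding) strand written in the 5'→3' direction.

5'-TATCCGGCGCCAAGTTTGAGGGCACGCACGACTCCAAGCACTATAAAAGCGGGAGAGAGGTAGCCGTGCATGTG-3'

The coding strand is complementary and antiparallel to the template: take the complement (A↔T, G↔C) and reverse.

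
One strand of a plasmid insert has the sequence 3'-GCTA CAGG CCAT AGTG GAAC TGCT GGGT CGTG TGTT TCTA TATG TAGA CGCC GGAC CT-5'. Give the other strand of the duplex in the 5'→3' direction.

The strand is given 3'→5', so its complement runs 5'→3' in the same left-to-right order: pair each base A↔T, G↔C.

5'-CGATGTCCGGTATCACCTTGACGACCCAGCACACAAAGATATACATCTGCGGCCTGGA-3'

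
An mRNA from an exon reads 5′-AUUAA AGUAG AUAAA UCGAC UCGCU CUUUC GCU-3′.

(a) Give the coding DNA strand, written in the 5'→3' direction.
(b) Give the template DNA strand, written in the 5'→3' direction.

(a) 5'-ATTAAAGTAGATAAATCGACTCGCTCTTTCGCT-3'
(b) 5'-AGCGAAAGAGCGAGTCGATTTATCTACTTTAAT-3'

(a) The coding strand matches the mRNA with U→T.
(b) The template strand is the reverse complement of the coding strand.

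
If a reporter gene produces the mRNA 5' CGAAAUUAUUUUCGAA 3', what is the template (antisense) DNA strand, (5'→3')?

5′-TTCGAAAATAATTTCG-3′

Replace U with T to get the coding DNA strand: CGAAATTATTTTCGAA. The template strand is its reverse complement (complement GCTTTAATAAAAGCTT, then reverse).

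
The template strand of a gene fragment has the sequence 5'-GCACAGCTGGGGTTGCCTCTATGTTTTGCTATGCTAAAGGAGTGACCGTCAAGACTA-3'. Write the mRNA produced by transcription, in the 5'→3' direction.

5'-UAGUCUUGACGGUCACUCCUUUAGCAUAGCAAAACAUAGAGGCAACCCCAGCUGUGC-3'

The mRNA has the sequence of the coding strand (reverse complement of the template) with T→U. Reverse complement of GCACAGCTGGGGTTGCCTCTATGTTTTGCTATGCTAAAGGAGTGACCGTCAAGACTA is TAGTCTTGACGGTCACTCCTTTAGCATAGCAAAACATAGAGGCAACCCCAGCTGTGC; then T→U.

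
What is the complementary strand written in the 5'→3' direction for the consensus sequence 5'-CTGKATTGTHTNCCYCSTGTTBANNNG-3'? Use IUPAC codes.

5'-CNNNTVAACASGRGGNADACAATMCAG-3'

Standard pairs A↔T, G↔C; ambiguity codes pair Y↔R, K↔M, S↔S, B↔V, H↔D, N↔N. Complement (GACMTAACADANGGRGSACAAVTNNNC), then reverse for 5'→3'.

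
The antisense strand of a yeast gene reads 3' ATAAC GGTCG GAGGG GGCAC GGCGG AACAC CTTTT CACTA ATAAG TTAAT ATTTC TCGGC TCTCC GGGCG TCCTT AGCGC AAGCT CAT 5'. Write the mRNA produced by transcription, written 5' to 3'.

5′-UAUUGCCAGCCUCCCCCGUGCCGCCUUGUGGAAAAGUGAUUAUUCAAUUAUAAAGAGCCGAGAGGCCCGCAGGAAUCGCGUUCGAGUA-3′

Reading the template 3'→5' as shown, RNA polymerase pairs each base (A→U, T→A, G↔C) to build mRNA 5'→3' directly.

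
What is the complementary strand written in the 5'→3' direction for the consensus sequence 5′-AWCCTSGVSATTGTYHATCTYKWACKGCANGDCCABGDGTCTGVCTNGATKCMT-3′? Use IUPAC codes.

Standard pairs A↔T, G↔C; ambiguity codes pair Y↔R, M↔K, W↔W, S↔S, B↔V, D↔H, N↔N. Complement (TWGGASCBSTAACARDTAGARMWTGMCGTNCHGGTVCHCAGACBGANCTAMGKA), then reverse for 5'→3'.

5'-AKGMATCNAGBCAGACHCVTGGHCNTGCMGTWMRAGATDRACAATSBCSAGGWT-3'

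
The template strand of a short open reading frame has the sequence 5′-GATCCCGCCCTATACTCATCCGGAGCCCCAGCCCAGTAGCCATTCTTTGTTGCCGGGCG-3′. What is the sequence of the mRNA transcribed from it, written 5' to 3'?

5'-CGCCCGGCAACAAAGAAUGGCUACUGGGCUGGGGCUCCGGAUGAGUAUAGGGCGGGAUC-3'

RNA polymerase reads the template 3'→5' and synthesizes mRNA 5'→3' by base-pairing (A→U, T→A, G↔C). The complement of the template is CTAGGGCGGGATATGAGTAGGCCTCGGGGTCGGGTCATCGGTAAGAAACAACGGCCCGC; antiparallel, so 5'→3' the coding strand is CGCCCGGCAACAAAGAATGGCTACTGGGCTGGGGCTCCGGATGAGTATAGGGCGGGATC. Replace T with U for the mRNA.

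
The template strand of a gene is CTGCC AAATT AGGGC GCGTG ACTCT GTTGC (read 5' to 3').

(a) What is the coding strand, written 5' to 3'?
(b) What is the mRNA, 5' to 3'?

(a) 5'-GCAACAGAGTCACGCGCCCTAATTTGGCAG-3'
(b) 5'-GCAACAGAGUCACGCGCCCUAAUUUGGCAG-3'

(a) The coding strand is the reverse complement of the template: complement GACGGTTTAATCCCGCGCACTGAGACAACG, then reverse.
(b) mRNA has the coding-strand sequence with T→U.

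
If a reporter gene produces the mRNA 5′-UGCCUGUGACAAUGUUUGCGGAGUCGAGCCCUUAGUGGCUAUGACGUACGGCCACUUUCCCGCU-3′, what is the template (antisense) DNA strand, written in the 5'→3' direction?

Replace U with T to get the coding DNA strand: TGCCTGTGACAATGTTTGCGGAGTCGAGCCCTTAGTGGCTATGACGTACGGCCACTTTCCCGCT. The template strand is its reverse complement (complement ACGGACACTGTTACAAACGCCTCAGCTCGGGAATCACCGATACTGCATGCCGGTGAAAGGGCGA, then reverse).

5′-AGCGGGAAAGTGGCCGTACGTCATAGCCACTAAGGGCTCGACTCCGCAAACATTGTCACAGGCA-3′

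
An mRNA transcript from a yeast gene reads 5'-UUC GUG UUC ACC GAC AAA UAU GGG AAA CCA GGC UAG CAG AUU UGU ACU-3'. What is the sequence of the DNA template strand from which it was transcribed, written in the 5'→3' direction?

Replace U with T to get the coding DNA strand: TTCGTGTTCACCGACAAATATGGGAAACCAGGCTAGCAGATTTGTACT. The template strand is its reverse complement (complement AAGCACAAGTGGCTGTTTATACCCTTTGGTCCGATCGTCTAAACATGA, then reverse).

5'-AGTACAAATCTGCTAGCCTGGTTTCCCATATTTGTCGGTGAACACGAA-3'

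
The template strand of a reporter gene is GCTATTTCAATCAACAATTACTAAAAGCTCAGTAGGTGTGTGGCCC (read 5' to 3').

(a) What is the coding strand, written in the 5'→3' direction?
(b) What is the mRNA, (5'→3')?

(a) The coding strand is the reverse complement of the template: complement CGATAAAGTTAGTTGTTAATGATTTTCGAGTCATCCACACACCGGG, then reverse.
(b) mRNA has the coding-strand sequence with T→U.

(a) 5'-GGGCCACACACCTACTGAGCTTTTAGTAATTGTTGATTGAAATAGC-3'
(b) 5'-GGGCCACACACCUACUGAGCUUUUAGUAAUUGUUGAUUGAAAUAGC-3'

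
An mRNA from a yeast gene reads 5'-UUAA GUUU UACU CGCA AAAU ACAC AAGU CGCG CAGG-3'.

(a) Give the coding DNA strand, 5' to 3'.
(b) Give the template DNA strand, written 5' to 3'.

(a) 5'-TTAAGTTTTACTCGCAAAATACACAAGTCGCGCAGG-3'
(b) 5'-CCTGCGCGACTTGTGTATTTTGCGAGTAAAACTTAA-3'

(a) The coding strand matches the mRNA with U→T.
(b) The template strand is the reverse complement of the coding strand.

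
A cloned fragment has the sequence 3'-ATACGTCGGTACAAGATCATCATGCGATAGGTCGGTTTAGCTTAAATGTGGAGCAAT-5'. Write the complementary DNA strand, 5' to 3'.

The strand is given 3'→5', so its complement runs 5'→3' in the same left-to-right order: pair each base A↔T, G↔C.

5'-TATGCAGCCATGTTCTAGTAGTACGCTATCCAGCCAAATCGAATTTACACCTCGTTA-3'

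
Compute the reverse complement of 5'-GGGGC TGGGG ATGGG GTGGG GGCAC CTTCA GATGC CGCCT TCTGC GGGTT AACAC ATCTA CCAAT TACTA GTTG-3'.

Complement each base (A↔T, G↔C): CCCCGACCCCTACCCCACCCCCGTGGAAGTCTACGGCGGAAGACGCCCAATTGTGTAGATGGTTAATGATCAAC. Then reverse.

5'-CAACTAGTAATTGGTAGATGTGTTAACCCGCAGAAGGCGGCATCTGAAGGTGCCCCCACCCCATCCCCAGCCCC-3'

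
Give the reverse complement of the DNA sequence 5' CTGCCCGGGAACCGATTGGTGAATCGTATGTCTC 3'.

5′-GAGACATACGATTCACCAATCGGTTCCCGGGCAG-3′

Complement each base (A↔T, G↔C): GACGGGCCCTTGGCTAACCACTTAGCATACAGAG. Then reverse.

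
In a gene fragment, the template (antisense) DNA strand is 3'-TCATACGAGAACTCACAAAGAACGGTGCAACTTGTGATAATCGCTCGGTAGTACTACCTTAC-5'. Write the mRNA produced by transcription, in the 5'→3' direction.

5'-AGUAUGCUCUUGAGUGUUUCUUGCCACGUUGAACACUAUUAGCGAGCCAUCAUGAUGGAAUG-3'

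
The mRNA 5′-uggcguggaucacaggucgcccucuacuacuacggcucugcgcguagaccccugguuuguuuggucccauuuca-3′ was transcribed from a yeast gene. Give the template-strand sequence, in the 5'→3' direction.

Replace U with T to get the coding DNA strand: TGGCGTGGATCACAGGTCGCCCTCTACTACTACGGCTCTGCGCGTAGACCCCTGGTTTGTTTGGTCCCATTTCA. The template strand is its reverse complement (complement ACCGCACCTAGTGTCCAGCGGGAGATGATGATGCCGAGACGCGCATCTGGGGACCAAACAAACCAGGGTAAAGT, then reverse).

5'-TGAAATGGGACCAAACAAACCAGGGGTCTACGCGCAGAGCCGTAGTAGTAGAGGGCGACCTGTGATCCACGCCA-3'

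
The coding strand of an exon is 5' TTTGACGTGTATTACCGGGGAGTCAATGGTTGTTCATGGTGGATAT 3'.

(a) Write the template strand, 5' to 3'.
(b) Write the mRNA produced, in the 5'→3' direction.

(a) 5′-ATATCCACCATGAACAACCATTGACTCCCCGGTAATACACGTCAAA-3′
(b) 5'-UUUGACGUGUAUUACCGGGGAGUCAAUGGUUGUUCAUGGUGGAUAU-3'

(a) The template strand is the reverse complement of the coding strand: complement AAACTGCACATAATGGCCCCTCAGTTACCAACAAGTACCACCTATA, then reverse.
(b) mRNA matches the coding strand with T→U.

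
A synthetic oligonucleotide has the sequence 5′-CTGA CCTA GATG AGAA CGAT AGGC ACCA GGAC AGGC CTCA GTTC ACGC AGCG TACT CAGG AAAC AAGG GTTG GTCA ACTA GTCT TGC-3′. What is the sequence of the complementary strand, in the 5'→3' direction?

5′-GCAAGACTAGTTGACCAACCCTTGTTTCCTGAGTACGCTGCGTGAACTGAGGCCTGTCCTGGTGCCTATCGTTCTCATCTAGGTCAG-3′

The complement of CTGACCTAGATGAGAACGATAGGCACCAGGACAGGCCTCAGTTCACGCAGCGTACTCAGGAAACAAGGGTTGGTCAACTAGTCTTGC is GACTGGATCTACTCTTGCTATCCGTGGTCCTGTCCGGAGTCAAGTGCGTCGCATGAGTCCTTTGTTCCCAACCAGTTGATCAGAACG (A↔T, G↔C). DNA strands are antiparallel, so the complementary strand runs 3'→5'; reversing gives the 5'→3' form.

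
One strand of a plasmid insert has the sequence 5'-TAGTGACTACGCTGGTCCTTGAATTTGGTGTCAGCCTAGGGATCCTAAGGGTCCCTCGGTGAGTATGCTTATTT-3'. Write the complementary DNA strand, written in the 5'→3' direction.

5'-AAATAAGCATACTCACCGAGGGACCCTTAGGATCCCTAGGCTGACACCAAATTCAAGGACCAGCGTAGTCACTA-3'

Pairing A↔T and G↔C gives ATCACTGATGCGACCAGGAACTTAAACCACAGTCGGATCCCTAGGATTCCCAGGGAGCCACTCATACGAATAAA, running 3'→5'. Reverse for the 5'→3' convention.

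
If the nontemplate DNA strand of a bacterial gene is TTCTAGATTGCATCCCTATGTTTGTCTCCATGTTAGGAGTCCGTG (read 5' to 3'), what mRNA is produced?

5'-UUCUAGAUUGCAUCCCUAUGUUUGUCUCCAUGUUAGGAGUCCGUG-3'

mRNA has the coding-strand sequence with U in place of T.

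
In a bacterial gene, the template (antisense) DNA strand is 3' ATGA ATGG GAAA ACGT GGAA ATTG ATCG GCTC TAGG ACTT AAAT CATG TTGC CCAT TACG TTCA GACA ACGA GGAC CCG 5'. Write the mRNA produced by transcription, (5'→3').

Reading the template 3'→5' as shown, RNA polymerase pairs each base (A→U, T→A, G↔C) to build mRNA 5'→3' directly.

5'-UACUUACCCUUUUGCACCUUUAACUAGCCGAGAUCCUGAAUUUAGUACAACGGGUAAUGCAAGUCUGUUGCUCCUGGGC-3'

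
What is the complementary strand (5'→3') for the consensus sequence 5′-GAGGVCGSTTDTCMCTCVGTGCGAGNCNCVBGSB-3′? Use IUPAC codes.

5′-VSCVBGNGNCTCGCACBGAGKGAHAASCGBCCTC-3′

Standard pairs A↔T, G↔C; ambiguity codes pair M↔K, S↔S, B↔V, D↔H, N↔N. Complement (CTCCBGCSAAHAGKGAGBCACGCTCNGNGBVCSV), then reverse for 5'→3'.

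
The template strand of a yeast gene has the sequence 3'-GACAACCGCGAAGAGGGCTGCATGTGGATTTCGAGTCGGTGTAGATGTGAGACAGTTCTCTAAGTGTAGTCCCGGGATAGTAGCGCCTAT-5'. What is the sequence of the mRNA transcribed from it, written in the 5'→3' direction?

5'-CUGUUGGCGCUUCUCCCGACGUACACCUAAAGCUCAGCCACAUCUACACUCUGUCAAGAGAUUCACAUCAGGGCCCUAUCAUCGCGGAUA-3'

Reading the template 3'→5' as shown, RNA polymerase pairs each base (A→U, T→A, G↔C) to build mRNA 5'→3' directly.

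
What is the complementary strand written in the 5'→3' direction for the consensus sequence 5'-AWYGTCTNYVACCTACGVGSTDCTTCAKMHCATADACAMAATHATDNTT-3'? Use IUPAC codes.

5'-AANHATDATTKTGTHTATGDKMTGAAGHASCBCGTAGGTBRNAGACRWT-3'

Standard pairs A↔T, G↔C; ambiguity codes pair Y↔R, M↔K, W↔W, S↔S, D↔H, V↔B, N↔N. Complement (TWRCAGANRBTGGATGCBCSAHGAAGTMKDGTATHTGTKTTADTAHNAA), then reverse for 5'→3'.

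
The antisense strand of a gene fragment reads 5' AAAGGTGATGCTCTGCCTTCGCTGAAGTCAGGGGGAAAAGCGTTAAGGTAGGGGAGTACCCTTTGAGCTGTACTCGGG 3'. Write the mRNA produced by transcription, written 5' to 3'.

5′-CCCGAGUACAGCUCAAAGGGUACUCCCCUACCUUAACGCUUUUCCCCCUGACUUCAGCGAAGGCAGAGCAUCACCUUU-3′

RNA polymerase reads the template 3'→5' and synthesizes mRNA 5'→3' by base-pairing (A→U, T→A, G↔C). The complement of the template is TTTCCACTACGAGACGGAAGCGACTTCAGTCCCCCTTTTCGCAATTCCATCCCCTCATGGGAAACTCGACATGAGCCC; antiparallel, so 5'→3' the coding strand is CCCGAGTACAGCTCAAAGGGTACTCCCCTACCTTAACGCTTTTCCCCCTGACTTCAGCGAAGGCAGAGCATCACCTTT. Replace T with U for the mRNA.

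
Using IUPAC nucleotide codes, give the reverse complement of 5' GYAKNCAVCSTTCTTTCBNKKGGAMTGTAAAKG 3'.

5'-CMTTTACAKTCCMMNVGAAAGAASGBTGNMTRC-3'

Standard pairs A↔T, G↔C; ambiguity codes pair Y↔R, M↔K, S↔S, B↔V, N↔N. Complement (CRTMNGTBGSAAGAAAGVNMMCCTKACATTTMC), then reverse for 5'→3'.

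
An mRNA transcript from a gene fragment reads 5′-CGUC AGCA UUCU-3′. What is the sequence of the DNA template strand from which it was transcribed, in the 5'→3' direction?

5'-AGAATGCTGACG-3'

Replace U with T to get the coding DNA strand: CGTCAGCATTCT. The template strand is its reverse complement (complement GCAGTCGTAAGA, then reverse).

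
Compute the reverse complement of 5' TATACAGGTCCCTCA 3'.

5'-TGAGGGACCTGTATA-3'

Complement each base (A↔T, G↔C): ATATGTCCAGGGAGT. Then reverse.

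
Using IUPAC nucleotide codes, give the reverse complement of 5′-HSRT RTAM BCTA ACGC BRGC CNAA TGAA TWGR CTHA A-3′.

Standard pairs A↔T, G↔C; ambiguity codes pair R↔Y, M↔K, W↔W, S↔S, B↔V, H↔D, N↔N. Complement (DSYAYATKVGATTGCGVYCGGNTTACTTAWCYGADTT), then reverse for 5'→3'.

5'-TTDAGYCWATTCATTNGGCYVGCGTTAGVKTAYAYSD-3'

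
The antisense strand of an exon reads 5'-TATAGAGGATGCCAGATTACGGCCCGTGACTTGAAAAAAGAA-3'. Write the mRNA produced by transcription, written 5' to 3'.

RNA polymerase reads the template 3'→5' and synthesizes mRNA 5'→3' by base-pairing (A→U, T→A, G↔C). The complement of the template is ATATCTCCTACGGTCTAATGCCGGGCACTGAACTTTTTTCTT; antiparallel, so 5'→3' the coding strand is TTCTTTTTTCAAGTCACGGGCCGTAATCTGGCATCCTCTATA. Replace T with U for the mRNA.

5′-UUCUUUUUUCAAGUCACGGGCCGUAAUCUGGCAUCCUCUAUA-3′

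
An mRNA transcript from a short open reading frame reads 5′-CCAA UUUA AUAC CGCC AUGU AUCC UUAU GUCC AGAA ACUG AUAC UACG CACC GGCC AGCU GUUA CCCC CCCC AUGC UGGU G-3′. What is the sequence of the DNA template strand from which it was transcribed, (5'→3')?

Replace U with T to get the coding DNA strand: CCAATTTAATACCGCCATGTATCCTTATGTCCAGAAACTGATACTACGCACCGGCCAGCTGTTACCCCCCCCATGCTGGTG. The template strand is its reverse complement (complement GGTTAAATTATGGCGGTACATAGGAATACAGGTCTTTGACTATGATGCGTGGCCGGTCGACAATGGGGGGGGTACGACCAC, then reverse).

5'-CACCAGCATGGGGGGGGTAACAGCTGGCCGGTGCGTAGTATCAGTTTCTGGACATAAGGATACATGGCGGTATTAAATTGG-3'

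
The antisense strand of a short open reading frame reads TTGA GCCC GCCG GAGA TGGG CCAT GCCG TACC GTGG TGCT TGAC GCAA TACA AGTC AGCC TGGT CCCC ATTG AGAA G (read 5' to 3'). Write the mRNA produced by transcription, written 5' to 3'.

5′-CUUCUCAAUGGGGACCAGGCUGACUUGUAUUGCGUCAAGCACCACGGUACGGCAUGGCCCAUCUCCGGCGGGCUCAA-3′

The mRNA has the sequence of the coding strand (reverse complement of the template) with T→U. Reverse complement of TTGAGCCCGCCGGAGATGGGCCATGCCGTACCGTGGTGCTTGACGCAATACAAGTCAGCCTGGTCCCCATTGAGAAG is CTTCTCAATGGGGACCAGGCTGACTTGTATTGCGTCAAGCACCACGGTACGGCATGGCCCATCTCCGGCGGGCTCAA; then T→U.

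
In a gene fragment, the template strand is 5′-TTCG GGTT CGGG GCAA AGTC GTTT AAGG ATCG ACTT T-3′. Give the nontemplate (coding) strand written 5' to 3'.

5′-AAAGTCGATCCTTAAACGACTTTGCCCCGAACCCGAA-3′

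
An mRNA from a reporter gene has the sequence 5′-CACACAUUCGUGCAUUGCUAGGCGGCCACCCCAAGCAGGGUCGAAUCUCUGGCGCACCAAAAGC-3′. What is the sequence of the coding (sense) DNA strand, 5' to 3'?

The coding DNA strand has the same 5'→3' sequence as the mRNA with U replaced by T.

5'-CACACATTCGTGCATTGCTAGGCGGCCACCCCAAGCAGGGTCGAATCTCTGGCGCACCAAAAGC-3'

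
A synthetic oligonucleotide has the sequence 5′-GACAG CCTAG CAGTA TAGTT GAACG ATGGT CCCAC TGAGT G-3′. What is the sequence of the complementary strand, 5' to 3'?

5'-CACTCAGTGGGACCATCGTTCAACTATACTGCTAGGCTGTC-3'

Pairing A↔T and G↔C gives CTGTCGGATCGTCATATCAACTTGCTACCAGGGTGACTCAC, running 3'→5'. Reverse for the 5'→3' convention.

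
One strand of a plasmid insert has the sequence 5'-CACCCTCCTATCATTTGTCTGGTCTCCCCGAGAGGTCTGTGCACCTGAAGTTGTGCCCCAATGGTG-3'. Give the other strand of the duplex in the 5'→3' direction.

5'-CACCATTGGGGCACAACTTCAGGTGCACAGACCTCTCGGGGAGACCAGACAAATGATAGGAGGGTG-3'

The complement of CACCCTCCTATCATTTGTCTGGTCTCCCCGAGAGGTCTGTGCACCTGAAGTTGTGCCCCAATGGTG is GTGGGAGGATAGTAAACAGACCAGAGGGGCTCTCCAGACACGTGGACTTCAACACGGGGTTACCAC (A↔T, G↔C). DNA strands are antiparallel, so the complementary strand runs 3'→5'; reversing gives the 5'→3' form.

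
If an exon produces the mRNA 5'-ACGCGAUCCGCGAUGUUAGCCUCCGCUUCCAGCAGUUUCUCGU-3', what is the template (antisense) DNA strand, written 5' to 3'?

5'-ACGAGAAACTGCTGGAAGCGGAGGCTAACATCGCGGATCGCGT-3'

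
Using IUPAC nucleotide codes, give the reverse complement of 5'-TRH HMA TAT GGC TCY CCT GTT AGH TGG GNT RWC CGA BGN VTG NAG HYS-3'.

5'-SRDCTNCABNCVTCGGWYANCCCADCTAACAGGRGAGCCATATKDDYA-3'

Standard pairs A↔T, G↔C; ambiguity codes pair R↔Y, M↔K, W↔W, S↔S, B↔V, H↔D, N↔N. Complement (AYDDKTATACCGAGRGGACAATCDACCCNAYWGGCTVCNBACNTCDRS), then reverse for 5'→3'.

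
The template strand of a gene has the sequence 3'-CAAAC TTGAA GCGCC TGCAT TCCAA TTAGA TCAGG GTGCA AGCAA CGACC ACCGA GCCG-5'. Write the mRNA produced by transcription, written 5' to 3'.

5'-GUUUGAACUUCGCGGACGUAAGGUUAAUCUAGUCCCACGUUCGUUGCUGGUGGCUCGGC-3'

Reading the template 3'→5' as shown, RNA polymerase pairs each base (A→U, T→A, G↔C) to build mRNA 5'→3' directly.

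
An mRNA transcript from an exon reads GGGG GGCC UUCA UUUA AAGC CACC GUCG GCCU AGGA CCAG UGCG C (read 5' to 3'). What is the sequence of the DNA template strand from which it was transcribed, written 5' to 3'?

Replace U with T to get the coding DNA strand: GGGGGGCCTTCATTTAAAGCCACCGTCGGCCTAGGACCAGTGCGC. The template strand is its reverse complement (complement CCCCCCGGAAGTAAATTTCGGTGGCAGCCGGATCCTGGTCACGCG, then reverse).

5'-GCGCACTGGTCCTAGGCCGACGGTGGCTTTAAATGAAGGCCCCCC-3'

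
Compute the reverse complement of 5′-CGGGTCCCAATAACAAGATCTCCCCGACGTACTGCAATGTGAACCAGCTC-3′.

5'-GAGCTGGTTCACATTGCAGTACGTCGGGGAGATCTTGTTATTGGGACCCG-3'

Complement each base (A↔T, G↔C): GCCCAGGGTTATTGTTCTAGAGGGGCTGCATGACGTTACACTTGGTCGAG. Then reverse.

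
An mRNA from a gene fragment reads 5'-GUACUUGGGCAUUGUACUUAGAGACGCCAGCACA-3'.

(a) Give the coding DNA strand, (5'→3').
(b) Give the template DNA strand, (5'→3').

(a) 5′-GTACTTGGGCATTGTACTTAGAGACGCCAGCACA-3′
(b) 5'-TGTGCTGGCGTCTCTAAGTACAATGCCCAAGTAC-3'

(a) The coding strand matches the mRNA with U→T.
(b) The template strand is the reverse complement of the coding strand.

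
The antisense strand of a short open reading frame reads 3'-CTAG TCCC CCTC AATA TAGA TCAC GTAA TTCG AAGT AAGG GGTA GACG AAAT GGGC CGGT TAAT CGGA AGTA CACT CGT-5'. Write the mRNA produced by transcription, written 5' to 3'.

5'-GAUCAGGGGGAGUUAUAUCUAGUGCAUUAAGCUUCAUUCCCCAUCUGCUUUACCCGGCCAAUUAGCCUUCAUGUGAGCA-3'

Reading the template 3'→5' as shown, RNA polymerase pairs each base (A→U, T→A, G↔C) to build mRNA 5'→3' directly.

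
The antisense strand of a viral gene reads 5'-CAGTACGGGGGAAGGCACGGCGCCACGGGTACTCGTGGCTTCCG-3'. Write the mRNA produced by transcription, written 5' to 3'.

5'-CGGAAGCCACGAGUACCCGUGGCGCCGUGCCUUCCCCCGUACUG-3'

The mRNA has the sequence of the coding strand (reverse complement of the template) with T→U. Reverse complement of CAGTACGGGGGAAGGCACGGCGCCACGGGTACTCGTGGCTTCCG is CGGAAGCCACGAGTACCCGTGGCGCCGTGCCTTCCCCCGTACTG; then T→U.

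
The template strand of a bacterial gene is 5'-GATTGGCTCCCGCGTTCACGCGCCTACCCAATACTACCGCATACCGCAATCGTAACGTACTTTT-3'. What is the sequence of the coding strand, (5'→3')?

The coding strand is complementary and antiparallel to the template: take the complement (A↔T, G↔C) and reverse.

5'-AAAAGTACGTTACGATTGCGGTATGCGGTAGTATTGGGTAGGCGCGTGAACGCGGGAGCCAATC-3'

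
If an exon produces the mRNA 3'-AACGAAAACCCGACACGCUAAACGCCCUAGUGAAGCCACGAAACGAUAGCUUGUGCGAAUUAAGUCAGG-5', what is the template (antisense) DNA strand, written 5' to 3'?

5'-TTGCTTTTGGGCTGTGCGATTTGCGGGATCACTTCGGTGCTTTGCTATCGAACACGCTTAATTCAGTCC-3'

Written 5'→3' the mRNA is GGACUGAAUUAAGCGUGUUCGAUAGCAAAGCACCGAAGUGAUCCCGCAAAUCGCACAGCCCAAAAGCAA, so the coding DNA strand is GGACTGAATTAAGCGTGTTCGATAGCAAAGCACCGAAGTGATCCCGCAAATCGCACAGCCCAAAAGCAA. The template is its reverse complement.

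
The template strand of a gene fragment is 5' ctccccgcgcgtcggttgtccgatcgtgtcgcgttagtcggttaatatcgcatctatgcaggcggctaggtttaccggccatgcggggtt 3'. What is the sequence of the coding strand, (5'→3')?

5′-AACCCCGCATGGCCGGTAAACCTAGCCGCCTGCATAGATGCGATATTAACCGACTAACGCGACACGATCGGACAACCGACGCGCGGGGAG-3′

The coding strand is complementary and antiparallel to the template: take the complement (A↔T, G↔C) and reverse.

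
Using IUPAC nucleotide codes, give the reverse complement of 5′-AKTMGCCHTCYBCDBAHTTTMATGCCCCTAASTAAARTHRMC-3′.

Standard pairs A↔T, G↔C; ambiguity codes pair R↔Y, M↔K, S↔S, B↔V, D↔H. Complement (TMAKCGGDAGRVGHVTDAAAKTACGGGGATTSATTTYADYKG), then reverse for 5'→3'.

5'-GKYDAYTTTASTTAGGGGCATKAAADTVHGVRGADGGCKAMT-3'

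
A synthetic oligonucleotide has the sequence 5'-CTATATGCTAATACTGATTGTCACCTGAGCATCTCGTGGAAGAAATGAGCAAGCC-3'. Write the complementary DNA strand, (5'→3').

5'-GGCTTGCTCATTTCTTCCACGAGATGCTCAGGTGACAATCAGTATTAGCATATAG-3'

The complement of CTATATGCTAATACTGATTGTCACCTGAGCATCTCGTGGAAGAAATGAGCAAGCC is GATATACGATTATGACTAACAGTGGACTCGTAGAGCACCTTCTTTACTCGTTCGG (A↔T, G↔C). DNA strands are antiparallel, so the complementary strand runs 3'→5'; reversing gives the 5'→3' form.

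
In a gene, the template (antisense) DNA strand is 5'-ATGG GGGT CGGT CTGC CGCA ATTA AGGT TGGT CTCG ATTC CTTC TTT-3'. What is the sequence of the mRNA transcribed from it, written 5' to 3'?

RNA polymerase reads the template 3'→5' and synthesizes mRNA 5'→3' by base-pairing (A→U, T→A, G↔C). The complement of the template is TACCCCCAGCCAGACGGCGTTAATTCCAACCAGAGCTAAGGAAGAAA; antiparallel, so 5'→3' the coding strand is AAAGAAGGAATCGAGACCAACCTTAATTGCGGCAGACCGACCCCCAT. Replace T with U for the mRNA.

5'-AAAGAAGGAAUCGAGACCAACCUUAAUUGCGGCAGACCGACCCCCAU-3'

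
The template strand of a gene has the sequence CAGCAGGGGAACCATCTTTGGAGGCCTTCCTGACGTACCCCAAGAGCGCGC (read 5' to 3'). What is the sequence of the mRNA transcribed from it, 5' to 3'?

5′-GCGCGCUCUUGGGGUACGUCAGGAAGGCCUCCAAAGAUGGUUCCCCUGCUG-3′

The mRNA has the sequence of the coding strand (reverse complement of the template) with T→U. Reverse complement of CAGCAGGGGAACCATCTTTGGAGGCCTTCCTGACGTACCCCAAGAGCGCGC is GCGCGCTCTTGGGGTACGTCAGGAAGGCCTCCAAAGATGGTTCCCCTGCTG; then T→U.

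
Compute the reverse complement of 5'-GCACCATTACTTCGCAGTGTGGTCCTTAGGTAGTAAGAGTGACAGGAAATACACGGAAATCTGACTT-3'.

5'-AAGTCAGATTTCCGTGTATTTCCTGTCACTCTTACTACCTAAGGACCACACTGCGAAGTAATGGTGC-3'

Reading the sequence 3'→5' and pairing each base (A↔T, G↔C) gives the reverse complement directly.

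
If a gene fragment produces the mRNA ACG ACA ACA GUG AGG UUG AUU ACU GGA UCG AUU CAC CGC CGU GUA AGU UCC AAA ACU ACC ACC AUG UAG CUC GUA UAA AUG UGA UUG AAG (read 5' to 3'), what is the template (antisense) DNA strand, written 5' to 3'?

Replace U with T to get the coding DNA strand: ACGACAACAGTGAGGTTGATTACTGGATCGATTCACCGCCGTGTAAGTTCCAAAACTACCACCATGTAGCTCGTATAAATGTGATTGAAG. The template strand is its reverse complement (complement TGCTGTTGTCACTCCAACTAATGACCTAGCTAAGTGGCGGCACATTCAAGGTTTTGATGGTGGTACATCGAGCATATTTACACTAACTTC, then reverse).

5'-CTTCAATCACATTTATACGAGCTACATGGTGGTAGTTTTGGAACTTACACGGCGGTGAATCGATCCAGTAATCAACCTCACTGTTGTCGT-3'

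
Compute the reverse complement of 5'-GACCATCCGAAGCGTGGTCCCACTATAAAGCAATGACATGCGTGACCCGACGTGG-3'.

5'-CCACGTCGGGTCACGCATGTCATTGCTTTATAGTGGGACCACGCTTCGGATGGTC-3'

Reading the sequence 3'→5' and pairing each base (A↔T, G↔C) gives the reverse complement directly.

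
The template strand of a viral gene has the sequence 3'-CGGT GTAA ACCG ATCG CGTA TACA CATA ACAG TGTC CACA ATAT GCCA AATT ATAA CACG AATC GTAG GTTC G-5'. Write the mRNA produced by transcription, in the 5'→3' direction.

5'-GCCACAUUUGGCUAGCGCAUAUGUGUAUUGUCACAGGUGUUAUACGGUUUAAUAUUGUGCUUAGCAUCCAAGC-3'

Reading the template 3'→5' as shown, RNA polymerase pairs each base (A→U, T→A, G↔C) to build mRNA 5'→3' directly.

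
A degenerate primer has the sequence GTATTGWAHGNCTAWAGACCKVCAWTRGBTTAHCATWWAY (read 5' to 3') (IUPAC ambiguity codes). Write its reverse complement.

Standard pairs A↔T, G↔C; ambiguity codes pair R↔Y, K↔M, W↔W, B↔V, H↔D, N↔N. Complement (CATAACWTDCNGATWTCTGGMBGTWAYCVAATDGTAWWTR), then reverse for 5'→3'.

5'-RTWWATGDTAAVCYAWTGBMGGTCTWTAGNCDTWCAATAC-3'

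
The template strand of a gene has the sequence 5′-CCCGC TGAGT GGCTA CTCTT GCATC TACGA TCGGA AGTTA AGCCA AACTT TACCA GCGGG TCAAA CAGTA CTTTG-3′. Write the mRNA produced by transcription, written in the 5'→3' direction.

5'-CAAAGUACUGUUUGACCCGCUGGUAAAGUUUGGCUUAACUUCCGAUCGUAGAUGCAAGAGUAGCCACUCAGCGGG-3'

RNA polymerase reads the template 3'→5' and synthesizes mRNA 5'→3' by base-pairing (A→U, T→A, G↔C). The complement of the template is GGGCGACTCACCGATGAGAACGTAGATGCTAGCCTTCAATTCGGTTTGAAATGGTCGCCCAGTTTGTCATGAAAC; antiparallel, so 5'→3' the coding strand is CAAAGTACTGTTTGACCCGCTGGTAAAGTTTGGCTTAACTTCCGATCGTAGATGCAAGAGTAGCCACTCAGCGGG. Replace T with U for the mRNA.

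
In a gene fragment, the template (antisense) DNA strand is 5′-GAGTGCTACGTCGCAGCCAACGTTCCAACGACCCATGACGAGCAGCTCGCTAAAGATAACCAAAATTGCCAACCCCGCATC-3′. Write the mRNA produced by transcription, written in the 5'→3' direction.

5'-GAUGCGGGGUUGGCAAUUUUGGUUAUCUUUAGCGAGCUGCUCGUCAUGGGUCGUUGGAACGUUGGCUGCGACGUAGCACUC-3'

RNA polymerase reads the template 3'→5' and synthesizes mRNA 5'→3' by base-pairing (A→U, T→A, G↔C). The complement of the template is CTCACGATGCAGCGTCGGTTGCAAGGTTGCTGGGTACTGCTCGTCGAGCGATTTCTATTGGTTTTAACGGTTGGGGCGTAG; antiparallel, so 5'→3' the coding strand is GATGCGGGGTTGGCAATTTTGGTTATCTTTAGCGAGCTGCTCGTCATGGGTCGTTGGAACGTTGGCTGCGACGTAGCACTC. Replace T with U for the mRNA.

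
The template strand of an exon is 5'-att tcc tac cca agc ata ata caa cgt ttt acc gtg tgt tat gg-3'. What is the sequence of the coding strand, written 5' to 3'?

5'-CCATAACACACGGTAAAACGTTGTATTATGCTTGGGTAGGAAAT-3'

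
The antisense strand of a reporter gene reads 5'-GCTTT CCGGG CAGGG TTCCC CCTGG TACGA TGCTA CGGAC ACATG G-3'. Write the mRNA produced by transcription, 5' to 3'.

The mRNA has the sequence of the coding strand (reverse complement of the template) with T→U. Reverse complement of GCTTTCCGGGCAGGGTTCCCCCTGGTACGATGCTACGGACACATGG is CCATGTGTCCGTAGCATCGTACCAGGGGGAACCCTGCCCGGAAAGC; then T→U.

5'-CCAUGUGUCCGUAGCAUCGUACCAGGGGGAACCCUGCCCGGAAAGC-3'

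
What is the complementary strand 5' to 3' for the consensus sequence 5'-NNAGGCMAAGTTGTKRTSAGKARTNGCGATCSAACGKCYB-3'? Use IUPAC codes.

Standard pairs A↔T, G↔C; ambiguity codes pair R↔Y, M↔K, S↔S, B↔V, N↔N. Complement (NNTCCGKTTCAACAMYASTCMTYANCGCTAGSTTGCMGRV), then reverse for 5'→3'.

5'-VRGMCGTTSGATCGCNAYTMCTSAYMACAACTTKGCCTNN-3'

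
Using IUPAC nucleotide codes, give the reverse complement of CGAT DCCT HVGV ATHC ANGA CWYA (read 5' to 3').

Standard pairs A↔T, G↔C; ambiguity codes pair Y↔R, W↔W, D↔H, V↔B, N↔N. Complement (GCTAHGGADBCBTADGTNCTGWRT), then reverse for 5'→3'.

5′-TRWGTCNTGDATBCBDAGGHATCG-3′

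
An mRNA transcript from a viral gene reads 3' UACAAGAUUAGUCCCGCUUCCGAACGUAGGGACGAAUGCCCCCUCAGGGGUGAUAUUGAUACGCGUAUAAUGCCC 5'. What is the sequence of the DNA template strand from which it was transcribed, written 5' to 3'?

Written 5'→3' the mRNA is CCCGUAAUAUGCGCAUAGUUAUAGUGGGGACUCCCCCGUAAGCAGGGAUGCAAGCCUUCGCCCUGAUUAGAACAU, so the coding DNA strand is CCCGTAATATGCGCATAGTTATAGTGGGGACTCCCCCGTAAGCAGGGATGCAAGCCTTCGCCCTGATTAGAACAT. The template is its reverse complement.

5'-ATGTTCTAATCAGGGCGAAGGCTTGCATCCCTGCTTACGGGGGAGTCCCCACTATAACTATGCGCATATTACGGG-3'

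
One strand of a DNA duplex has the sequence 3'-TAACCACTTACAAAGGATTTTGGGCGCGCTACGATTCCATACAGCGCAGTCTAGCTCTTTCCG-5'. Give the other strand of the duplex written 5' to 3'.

5′-ATTGGTGAATGTTTCCTAAAACCCGCGCGATGCTAAGGTATGTCGCGTCAGATCGAGAAAGGC-3′

The strand is given 3'→5', so its complement runs 5'→3' in the same left-to-right order: pair each base A↔T, G↔C.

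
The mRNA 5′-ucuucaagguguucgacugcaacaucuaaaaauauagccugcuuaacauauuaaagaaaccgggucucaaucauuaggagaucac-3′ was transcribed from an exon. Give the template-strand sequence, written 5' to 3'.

Replace U with T to get the coding DNA strand: TCTTCAAGGTGTTCGACTGCAACATCTAAAAATATAGCCTGCTTAACATATTAAAGAAACCGGGTCTCAATCATTAGGAGATCAC. The template strand is its reverse complement (complement AGAAGTTCCACAAGCTGACGTTGTAGATTTTTATATCGGACGAATTGTATAATTTCTTTGGCCCAGAGTTAGTAATCCTCTAGTG, then reverse).

5'-GTGATCTCCTAATGATTGAGACCCGGTTTCTTTAATATGTTAAGCAGGCTATATTTTTAGATGTTGCAGTCGAACACCTTGAAGA-3'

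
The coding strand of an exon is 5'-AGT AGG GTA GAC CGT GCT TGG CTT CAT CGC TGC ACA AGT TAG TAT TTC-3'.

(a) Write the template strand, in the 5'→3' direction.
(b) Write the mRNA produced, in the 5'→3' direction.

(a) 5′-GAAATACTAACTTGTGCAGCGATGAAGCCAAGCACGGTCTACCCTACT-3′
(b) 5′-AGUAGGGUAGACCGUGCUUGGCUUCAUCGCUGCACAAGUUAGUAUUUC-3′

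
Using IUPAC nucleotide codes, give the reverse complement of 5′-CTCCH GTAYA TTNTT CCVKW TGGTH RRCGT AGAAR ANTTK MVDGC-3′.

5′-GCHBKMAANTYTTCTACGYYDACCAWMBGGAANAATRTACDGGAG-3′

Standard pairs A↔T, G↔C; ambiguity codes pair R↔Y, M↔K, W↔W, D↔H, V↔B, N↔N. Complement (GAGGDCATRTAANAAGGBMWACCADYYGCATCTTYTNAAMKBHCG), then reverse for 5'→3'.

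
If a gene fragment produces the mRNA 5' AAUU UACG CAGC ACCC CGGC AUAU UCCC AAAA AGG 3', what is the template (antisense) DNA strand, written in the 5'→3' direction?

5'-CCTTTTTGGGAATATGCCGGGGTGCTGCGTAAATT-3'

Replace U with T to get the coding DNA strand: AATTTACGCAGCACCCCGGCATATTCCCAAAAAGG. The template strand is its reverse complement (complement TTAAATGCGTCGTGGGGCCGTATAAGGGTTTTTCC, then reverse).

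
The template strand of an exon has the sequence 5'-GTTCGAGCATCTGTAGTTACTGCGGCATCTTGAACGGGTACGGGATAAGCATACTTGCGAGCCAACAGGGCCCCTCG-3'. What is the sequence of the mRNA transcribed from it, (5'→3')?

5'-CGAGGGGCCCUGUUGGCUCGCAAGUAUGCUUAUCCCGUACCCGUUCAAGAUGCCGCAGUAACUACAGAUGCUCGAAC-3'

RNA polymerase reads the template 3'→5' and synthesizes mRNA 5'→3' by base-pairing (A→U, T→A, G↔C). The complement of the template is CAAGCTCGTAGACATCAATGACGCCGTAGAACTTGCCCATGCCCTATTCGTATGAACGCTCGGTTGTCCCGGGGAGC; antiparallel, so 5'→3' the coding strand is CGAGGGGCCCTGTTGGCTCGCAAGTATGCTTATCCCGTACCCGTTCAAGATGCCGCAGTAACTACAGATGCTCGAAC. Replace T with U for the mRNA.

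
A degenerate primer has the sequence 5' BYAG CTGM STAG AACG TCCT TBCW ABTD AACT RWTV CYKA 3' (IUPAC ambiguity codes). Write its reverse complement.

5'-TMRGBAWYAGTTHAVTWGVAAGGACGTTCTASKCAGCTRV-3'

Standard pairs A↔T, G↔C; ambiguity codes pair R↔Y, M↔K, W↔W, S↔S, B↔V, D↔H. Complement (VRTCGACKSATCTTGCAGGAAVGWTVAHTTGAYWABGRMT), then reverse for 5'→3'.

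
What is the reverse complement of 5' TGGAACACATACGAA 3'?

Reading the sequence 3'→5' and pairing each base (A↔T, G↔C) gives the reverse complement directly.

5'-TTCGTATGTGTTCCA-3'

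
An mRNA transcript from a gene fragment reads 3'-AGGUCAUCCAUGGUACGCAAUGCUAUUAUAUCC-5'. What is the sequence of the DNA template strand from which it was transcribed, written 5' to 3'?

5′-TCCAGTAGGTACCATGCGTTACGATAATATAGG-3′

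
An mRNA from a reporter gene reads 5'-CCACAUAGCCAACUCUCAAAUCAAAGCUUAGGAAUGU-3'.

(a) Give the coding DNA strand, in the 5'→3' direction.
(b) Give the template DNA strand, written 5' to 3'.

(a) The coding strand matches the mRNA with U→T.
(b) The template strand is the reverse complement of the coding strand.

(a) 5'-CCACATAGCCAACTCTCAAATCAAAGCTTAGGAATGT-3'
(b) 5'-ACATTCCTAAGCTTTGATTTGAGAGTTGGCTATGTGG-3'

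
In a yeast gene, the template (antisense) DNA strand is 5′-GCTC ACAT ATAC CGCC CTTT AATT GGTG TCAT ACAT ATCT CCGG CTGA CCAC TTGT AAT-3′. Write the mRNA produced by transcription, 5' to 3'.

5'-AUUACAAGUGGUCAGCCGGAGAUAUGUAUGACACCAAUUAAAGGGCGGUAUAUGUGAGC-3'

RNA polymerase reads the template 3'→5' and synthesizes mRNA 5'→3' by base-pairing (A→U, T→A, G↔C). The complement of the template is CGAGTGTATATGGCGGGAAATTAACCACAGTATGTATAGAGGCCGACTGGTGAACATTA; antiparallel, so 5'→3' the coding strand is ATTACAAGTGGTCAGCCGGAGATATGTATGACACCAATTAAAGGGCGGTATATGTGAGC. Replace T with U for the mRNA.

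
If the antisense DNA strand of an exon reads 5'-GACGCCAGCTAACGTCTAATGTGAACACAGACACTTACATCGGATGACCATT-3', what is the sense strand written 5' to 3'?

5'-AATGGTCATCCGATGTAAGTGTCTGTGTTCACATTAGACGTTAGCTGGCGTC-3'

The coding strand is complementary and antiparallel to the template: take the complement (A↔T, G↔C) and reverse.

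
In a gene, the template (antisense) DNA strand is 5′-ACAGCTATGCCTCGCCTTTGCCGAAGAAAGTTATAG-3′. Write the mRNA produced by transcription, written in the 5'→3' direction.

5'-CUAUAACUUUCUUCGGCAAAGGCGAGGCAUAGCUGU-3'

RNA polymerase reads the template 3'→5' and synthesizes mRNA 5'→3' by base-pairing (A→U, T→A, G↔C). The complement of the template is TGTCGATACGGAGCGGAAACGGCTTCTTTCAATATC; antiparallel, so 5'→3' the coding strand is CTATAACTTTCTTCGGCAAAGGCGAGGCATAGCTGT. Replace T with U for the mRNA.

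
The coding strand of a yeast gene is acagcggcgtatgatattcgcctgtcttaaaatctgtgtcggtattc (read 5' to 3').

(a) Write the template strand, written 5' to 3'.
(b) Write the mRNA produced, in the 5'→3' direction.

(a) 5′-GAATACCGACACAGATTTTAAGACAGGCGAATATCATACGCCGCTGT-3′
(b) 5'-ACAGCGGCGUAUGAUAUUCGCCUGUCUUAAAAUCUGUGUCGGUAUUC-3'

(a) The template strand is the reverse complement of the coding strand: complement TGTCGCCGCATACTATAAGCGGACAGAATTTTAGACACAGCCATAAG, then reverse.
(b) mRNA matches the coding strand with T→U.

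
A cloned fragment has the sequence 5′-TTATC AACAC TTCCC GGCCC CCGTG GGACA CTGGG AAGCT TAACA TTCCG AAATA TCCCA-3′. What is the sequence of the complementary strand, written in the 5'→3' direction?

The complement of TTATCAACACTTCCCGGCCCCCGTGGGACACTGGGAAGCTTAACATTCCGAAATATCCCA is AATAGTTGTGAAGGGCCGGGGGCACCCTGTGACCCTTCGAATTGTAAGGCTTTATAGGGT (A↔T, G↔C). DNA strands are antiparallel, so the complementary strand runs 3'→5'; reversing gives the 5'→3' form.

5'-TGGGATATTTCGGAATGTTAAGCTTCCCAGTGTCCCACGGGGGCCGGGAAGTGTTGATAA-3'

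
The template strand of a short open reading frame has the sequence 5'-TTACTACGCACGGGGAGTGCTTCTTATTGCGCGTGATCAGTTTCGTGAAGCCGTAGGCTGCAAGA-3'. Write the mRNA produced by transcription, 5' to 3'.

5'-UCUUGCAGCCUACGGCUUCACGAAACUGAUCACGCGCAAUAAGAAGCACUCCCCGUGCGUAGUAA-3'

The mRNA has the sequence of the coding strand (reverse complement of the template) with T→U. Reverse complement of TTACTACGCACGGGGAGTGCTTCTTATTGCGCGTGATCAGTTTCGTGAAGCCGTAGGCTGCAAGA is TCTTGCAGCCTACGGCTTCACGAAACTGATCACGCGCAATAAGAAGCACTCCCCGTGCGTAGTAA; then T→U.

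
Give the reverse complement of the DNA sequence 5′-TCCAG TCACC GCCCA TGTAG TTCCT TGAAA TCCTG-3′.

5'-CAGGATTTCAAGGAACTACATGGGCGGTGACTGGA-3'

Reading the sequence 3'→5' and pairing each base (A↔T, G↔C) gives the reverse complement directly.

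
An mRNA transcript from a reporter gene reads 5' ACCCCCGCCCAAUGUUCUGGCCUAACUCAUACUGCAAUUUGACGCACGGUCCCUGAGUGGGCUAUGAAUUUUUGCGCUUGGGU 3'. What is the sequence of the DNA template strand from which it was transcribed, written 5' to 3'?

Replace U with T to get the coding DNA strand: ACCCCCGCCCAATGTTCTGGCCTAACTCATACTGCAATTTGACGCACGGTCCCTGAGTGGGCTATGAATTTTTGCGCTTGGGT. The template strand is its reverse complement (complement TGGGGGCGGGTTACAAGACCGGATTGAGTATGACGTTAAACTGCGTGCCAGGGACTCACCCGATACTTAAAAACGCGAACCCA, then reverse).

5'-ACCCAAGCGCAAAAATTCATAGCCCACTCAGGGACCGTGCGTCAAATTGCAGTATGAGTTAGGCCAGAACATTGGGCGGGGGT-3'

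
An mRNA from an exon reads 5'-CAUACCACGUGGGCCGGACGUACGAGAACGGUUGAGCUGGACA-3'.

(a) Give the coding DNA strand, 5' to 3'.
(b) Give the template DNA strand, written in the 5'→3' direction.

(a) 5'-CATACCACGTGGGCCGGACGTACGAGAACGGTTGAGCTGGACA-3'
(b) 5'-TGTCCAGCTCAACCGTTCTCGTACGTCCGGCCCACGTGGTATG-3'

(a) The coding strand matches the mRNA with U→T.
(b) The template strand is the reverse complement of the coding strand.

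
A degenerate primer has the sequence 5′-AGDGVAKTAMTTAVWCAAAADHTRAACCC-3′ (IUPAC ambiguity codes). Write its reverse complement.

Standard pairs A↔T, G↔C; ambiguity codes pair R↔Y, M↔K, W↔W, D↔H, V↔B. Complement (TCHCBTMATKAATBWGTTTTHDAYTTGGG), then reverse for 5'→3'.

5'-GGGTTYADHTTTTGWBTAAKTAMTBCHCT-3'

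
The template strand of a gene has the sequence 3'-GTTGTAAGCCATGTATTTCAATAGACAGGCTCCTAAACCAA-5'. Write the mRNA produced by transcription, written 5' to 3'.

5'-CAACAUUCGGUACAUAAAGUUAUCUGUCCGAGGAUUUGGUU-3'

Reading the template 3'→5' as shown, RNA polymerase pairs each base (A→U, T→A, G↔C) to build mRNA 5'→3' directly.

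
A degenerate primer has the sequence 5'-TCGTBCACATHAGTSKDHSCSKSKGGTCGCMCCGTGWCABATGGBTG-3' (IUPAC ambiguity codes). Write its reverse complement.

Standard pairs A↔T, G↔C; ambiguity codes pair M↔K, W↔W, S↔S, B↔V, D↔H. Complement (AGCAVGTGTADTCASMHDSGSMSMCCAGCGKGGCACWGTVTACCVAC), then reverse for 5'→3'.

5'-CAVCCATVTGWCACGGKGCGACCMSMSGSDHMSACTDATGTGVACGA-3'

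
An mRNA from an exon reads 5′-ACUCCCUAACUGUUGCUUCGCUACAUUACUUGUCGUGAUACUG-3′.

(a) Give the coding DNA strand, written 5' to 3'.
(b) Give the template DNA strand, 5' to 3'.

(a) The coding strand matches the mRNA with U→T.
(b) The template strand is the reverse complement of the coding strand.

(a) 5'-ACTCCCTAACTGTTGCTTCGCTACATTACTTGTCGTGATACTG-3'
(b) 5'-CAGTATCACGACAAGTAATGTAGCGAAGCAACAGTTAGGGAGT-3'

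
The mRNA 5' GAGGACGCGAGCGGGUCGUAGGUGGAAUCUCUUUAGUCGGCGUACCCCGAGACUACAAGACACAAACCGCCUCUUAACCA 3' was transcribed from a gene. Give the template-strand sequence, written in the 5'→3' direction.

5′-TGGTTAAGAGGCGGTTTGTGTCTTGTAGTCTCGGGGTACGCCGACTAAAGAGATTCCACCTACGACCCGCTCGCGTCCTC-3′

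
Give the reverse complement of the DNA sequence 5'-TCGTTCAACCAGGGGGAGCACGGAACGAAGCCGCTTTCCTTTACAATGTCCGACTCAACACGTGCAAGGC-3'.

5'-GCCTTGCACGTGTTGAGTCGGACATTGTAAAGGAAAGCGGCTTCGTTCCGTGCTCCCCCTGGTTGAACGA-3'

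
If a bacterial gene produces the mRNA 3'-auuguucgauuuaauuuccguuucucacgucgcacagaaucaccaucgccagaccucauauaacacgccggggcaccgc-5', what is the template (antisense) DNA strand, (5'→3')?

5′-TAACAAGCTAAATTAAAGGCAAAGAGTGCAGCGTGTCTTAGTGGTAGCGGTCTGGAGTATATTGTGCGGCCCCGTGGCG-3′

Written 5'→3' the mRNA is CGCCACGGGGCCGCACAAUAUACUCCAGACCGCUACCACUAAGACACGCUGCACUCUUUGCCUUUAAUUUAGCUUGUUA, so the coding DNA strand is CGCCACGGGGCCGCACAATATACTCCAGACCGCTACCACTAAGACACGCTGCACTCTTTGCCTTTAATTTAGCTTGTTA. The template is its reverse complement.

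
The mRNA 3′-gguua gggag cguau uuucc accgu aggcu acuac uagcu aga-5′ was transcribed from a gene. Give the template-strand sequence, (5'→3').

Written 5'→3' the mRNA is AGAUCGAUCAUCAUCGGAUGCCACCUUUUAUGCGAGGGAUUGG, so the coding DNA strand is AGATCGATCATCATCGGATGCCACCTTTTATGCGAGGGATTGG. The template is its reverse complement.

5'-CCAATCCCTCGCATAAAAGGTGGCATCCGATGATGATCGATCT-3'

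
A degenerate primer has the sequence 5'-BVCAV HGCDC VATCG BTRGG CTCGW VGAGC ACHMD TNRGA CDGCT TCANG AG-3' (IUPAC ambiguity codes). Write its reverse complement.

5'-CTCNTGAAGCHGTCYNAHKDGTGCTCBWCGAGCCYAVCGATBGHGCDBTGBV-3'

Standard pairs A↔T, G↔C; ambiguity codes pair R↔Y, M↔K, W↔W, B↔V, D↔H, N↔N. Complement (VBGTBDCGHGBTAGCVAYCCGAGCWBCTCGTGDKHANYCTGHCGAAGTNCTC), then reverse for 5'→3'.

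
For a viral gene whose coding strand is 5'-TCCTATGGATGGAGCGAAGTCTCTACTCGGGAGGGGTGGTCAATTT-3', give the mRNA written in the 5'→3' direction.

mRNA has the coding-strand sequence with U in place of T.

5′-UCCUAUGGAUGGAGCGAAGUCUCUACUCGGGAGGGGUGGUCAAUUU-3′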